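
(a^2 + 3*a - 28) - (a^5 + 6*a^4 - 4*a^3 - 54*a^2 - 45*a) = -a^5 - 6*a^4 + 4*a^3 + 55*a^2 + 48*a - 28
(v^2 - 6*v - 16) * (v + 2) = v^3 - 4*v^2 - 28*v - 32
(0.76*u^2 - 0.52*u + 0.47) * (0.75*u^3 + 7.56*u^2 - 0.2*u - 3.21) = 0.57*u^5 + 5.3556*u^4 - 3.7307*u^3 + 1.2176*u^2 + 1.5752*u - 1.5087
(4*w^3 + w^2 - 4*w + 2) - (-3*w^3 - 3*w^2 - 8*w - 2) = 7*w^3 + 4*w^2 + 4*w + 4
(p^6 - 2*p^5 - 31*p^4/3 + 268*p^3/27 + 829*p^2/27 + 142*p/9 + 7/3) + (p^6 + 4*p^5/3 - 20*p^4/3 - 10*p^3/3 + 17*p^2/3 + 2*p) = 2*p^6 - 2*p^5/3 - 17*p^4 + 178*p^3/27 + 982*p^2/27 + 160*p/9 + 7/3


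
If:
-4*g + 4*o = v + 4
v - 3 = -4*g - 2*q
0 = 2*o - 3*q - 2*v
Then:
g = 5/16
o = v/4 + 21/16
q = 7/8 - v/2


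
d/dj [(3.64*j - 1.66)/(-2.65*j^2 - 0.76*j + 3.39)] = (9.646*j^2 - 8.798*j + 11.078)/(7.0225*j^4 + 4.028*j^3 - 17.3894*j^2 - 5.1528*j + 11.4921)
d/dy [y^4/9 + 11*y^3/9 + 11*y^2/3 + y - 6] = 4*y^3/9 + 11*y^2/3 + 22*y/3 + 1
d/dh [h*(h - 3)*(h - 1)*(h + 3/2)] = 4*h^3 - 15*h^2/2 - 6*h + 9/2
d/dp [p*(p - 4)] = 2*p - 4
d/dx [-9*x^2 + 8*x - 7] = 8 - 18*x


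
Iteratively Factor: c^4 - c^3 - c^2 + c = (c + 1)*(c^3 - 2*c^2 + c) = (c - 1)*(c + 1)*(c^2 - c) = c*(c - 1)*(c + 1)*(c - 1)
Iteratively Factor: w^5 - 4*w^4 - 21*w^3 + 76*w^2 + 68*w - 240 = (w + 2)*(w^4 - 6*w^3 - 9*w^2 + 94*w - 120) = (w - 3)*(w + 2)*(w^3 - 3*w^2 - 18*w + 40) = (w - 3)*(w - 2)*(w + 2)*(w^2 - w - 20) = (w - 5)*(w - 3)*(w - 2)*(w + 2)*(w + 4)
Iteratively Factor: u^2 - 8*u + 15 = (u - 3)*(u - 5)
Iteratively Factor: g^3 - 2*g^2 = (g)*(g^2 - 2*g) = g*(g - 2)*(g)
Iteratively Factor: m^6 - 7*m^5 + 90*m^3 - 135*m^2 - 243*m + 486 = (m + 3)*(m^5 - 10*m^4 + 30*m^3 - 135*m + 162) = (m - 3)*(m + 3)*(m^4 - 7*m^3 + 9*m^2 + 27*m - 54) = (m - 3)^2*(m + 3)*(m^3 - 4*m^2 - 3*m + 18) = (m - 3)^2*(m + 2)*(m + 3)*(m^2 - 6*m + 9) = (m - 3)^3*(m + 2)*(m + 3)*(m - 3)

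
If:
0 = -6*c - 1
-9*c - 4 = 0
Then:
No Solution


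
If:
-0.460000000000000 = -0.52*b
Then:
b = 0.88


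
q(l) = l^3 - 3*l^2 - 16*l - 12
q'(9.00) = 173.00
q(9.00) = 330.00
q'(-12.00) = 488.00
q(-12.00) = -1980.00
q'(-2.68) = 21.63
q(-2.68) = -9.92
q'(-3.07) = 30.69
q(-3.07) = -20.09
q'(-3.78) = 49.55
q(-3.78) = -48.40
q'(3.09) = -5.90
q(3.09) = -60.58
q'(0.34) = -17.69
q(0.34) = -17.75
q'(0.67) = -18.67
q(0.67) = -23.77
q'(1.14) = -18.94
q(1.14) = -32.66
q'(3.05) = -6.39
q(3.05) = -60.33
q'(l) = 3*l^2 - 6*l - 16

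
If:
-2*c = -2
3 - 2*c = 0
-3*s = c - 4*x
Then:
No Solution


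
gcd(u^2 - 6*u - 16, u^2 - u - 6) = u + 2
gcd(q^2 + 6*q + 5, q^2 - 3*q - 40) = q + 5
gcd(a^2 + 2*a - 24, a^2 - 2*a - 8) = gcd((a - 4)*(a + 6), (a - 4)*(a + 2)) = a - 4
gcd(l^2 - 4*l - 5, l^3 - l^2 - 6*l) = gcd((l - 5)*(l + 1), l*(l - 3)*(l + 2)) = 1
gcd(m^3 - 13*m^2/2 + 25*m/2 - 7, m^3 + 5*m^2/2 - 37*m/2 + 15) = m - 1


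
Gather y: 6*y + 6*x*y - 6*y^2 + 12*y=-6*y^2 + y*(6*x + 18)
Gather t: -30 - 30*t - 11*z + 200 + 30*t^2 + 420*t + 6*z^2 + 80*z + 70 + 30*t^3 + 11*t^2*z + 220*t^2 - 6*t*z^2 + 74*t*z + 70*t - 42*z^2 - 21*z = 30*t^3 + t^2*(11*z + 250) + t*(-6*z^2 + 74*z + 460) - 36*z^2 + 48*z + 240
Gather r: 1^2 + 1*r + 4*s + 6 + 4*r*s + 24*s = r*(4*s + 1) + 28*s + 7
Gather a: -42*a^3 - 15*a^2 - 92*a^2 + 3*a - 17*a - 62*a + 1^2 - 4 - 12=-42*a^3 - 107*a^2 - 76*a - 15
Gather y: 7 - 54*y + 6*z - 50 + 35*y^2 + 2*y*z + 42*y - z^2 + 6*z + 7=35*y^2 + y*(2*z - 12) - z^2 + 12*z - 36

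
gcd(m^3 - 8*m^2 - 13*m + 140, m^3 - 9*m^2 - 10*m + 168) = m^2 - 3*m - 28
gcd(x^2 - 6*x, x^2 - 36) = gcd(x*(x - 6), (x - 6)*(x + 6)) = x - 6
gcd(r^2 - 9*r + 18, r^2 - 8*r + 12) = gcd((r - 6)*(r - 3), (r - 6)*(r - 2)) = r - 6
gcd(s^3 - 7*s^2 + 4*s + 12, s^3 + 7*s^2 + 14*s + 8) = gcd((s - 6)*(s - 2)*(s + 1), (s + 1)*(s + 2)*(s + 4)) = s + 1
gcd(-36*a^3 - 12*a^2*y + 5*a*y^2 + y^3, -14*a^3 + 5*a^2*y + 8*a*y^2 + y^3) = 2*a + y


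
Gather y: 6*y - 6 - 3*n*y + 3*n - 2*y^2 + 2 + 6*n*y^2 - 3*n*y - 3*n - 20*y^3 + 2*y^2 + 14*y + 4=6*n*y^2 - 20*y^3 + y*(20 - 6*n)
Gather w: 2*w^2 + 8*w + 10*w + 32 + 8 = 2*w^2 + 18*w + 40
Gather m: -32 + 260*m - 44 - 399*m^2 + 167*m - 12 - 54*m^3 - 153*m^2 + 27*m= -54*m^3 - 552*m^2 + 454*m - 88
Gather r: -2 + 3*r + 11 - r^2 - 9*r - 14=-r^2 - 6*r - 5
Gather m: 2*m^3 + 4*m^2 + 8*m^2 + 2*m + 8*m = 2*m^3 + 12*m^2 + 10*m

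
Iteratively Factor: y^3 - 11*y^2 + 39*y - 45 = (y - 3)*(y^2 - 8*y + 15) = (y - 5)*(y - 3)*(y - 3)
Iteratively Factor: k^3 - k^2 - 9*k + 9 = (k - 3)*(k^2 + 2*k - 3) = (k - 3)*(k - 1)*(k + 3)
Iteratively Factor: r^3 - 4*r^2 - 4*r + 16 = (r - 2)*(r^2 - 2*r - 8) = (r - 4)*(r - 2)*(r + 2)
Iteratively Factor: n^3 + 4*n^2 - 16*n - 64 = (n + 4)*(n^2 - 16) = (n - 4)*(n + 4)*(n + 4)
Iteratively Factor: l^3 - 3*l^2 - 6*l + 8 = (l - 4)*(l^2 + l - 2) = (l - 4)*(l - 1)*(l + 2)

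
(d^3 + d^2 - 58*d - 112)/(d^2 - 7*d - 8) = (d^2 + 9*d + 14)/(d + 1)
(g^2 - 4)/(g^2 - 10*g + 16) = (g + 2)/(g - 8)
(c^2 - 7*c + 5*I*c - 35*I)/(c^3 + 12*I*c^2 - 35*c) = (c - 7)/(c*(c + 7*I))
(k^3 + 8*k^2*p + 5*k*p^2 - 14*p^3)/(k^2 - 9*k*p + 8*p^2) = (-k^2 - 9*k*p - 14*p^2)/(-k + 8*p)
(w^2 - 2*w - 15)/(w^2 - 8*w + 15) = (w + 3)/(w - 3)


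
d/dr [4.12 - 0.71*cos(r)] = 0.71*sin(r)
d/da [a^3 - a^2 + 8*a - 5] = 3*a^2 - 2*a + 8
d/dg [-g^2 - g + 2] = -2*g - 1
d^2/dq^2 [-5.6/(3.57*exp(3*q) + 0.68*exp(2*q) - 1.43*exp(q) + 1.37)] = (-5.6*(10.71*exp(2*q) + 1.36*exp(q) - 1.43)*(21.42*exp(2*q) + 2.72*exp(q) - 2.86)*exp(q) + (179.928*exp(2*q) + 15.232*exp(q) - 8.008)*(3.57*exp(3*q) + 0.68*exp(2*q) - 1.43*exp(q) + 1.37))*exp(q)/(3.57*exp(3*q) + 0.68*exp(2*q) - 1.43*exp(q) + 1.37)^3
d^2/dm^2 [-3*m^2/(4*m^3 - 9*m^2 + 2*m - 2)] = 12*(-8*m^6 + 12*m^4 - 37*m^3 + 27*m^2 - 2)/(64*m^9 - 432*m^8 + 1068*m^7 - 1257*m^6 + 966*m^5 - 690*m^4 + 272*m^3 - 132*m^2 + 24*m - 8)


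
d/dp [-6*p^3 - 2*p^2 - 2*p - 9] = -18*p^2 - 4*p - 2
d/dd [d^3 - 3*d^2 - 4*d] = 3*d^2 - 6*d - 4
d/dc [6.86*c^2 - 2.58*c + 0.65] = 13.72*c - 2.58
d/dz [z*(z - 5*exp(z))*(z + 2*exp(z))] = -3*z^2*exp(z) + 3*z^2 - 20*z*exp(2*z) - 6*z*exp(z) - 10*exp(2*z)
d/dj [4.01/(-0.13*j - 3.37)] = 0.5213/(0.13*j + 3.37)^2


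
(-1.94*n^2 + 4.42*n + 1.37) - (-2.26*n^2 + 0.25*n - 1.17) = 0.32*n^2 + 4.17*n + 2.54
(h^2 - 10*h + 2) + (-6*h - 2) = h^2 - 16*h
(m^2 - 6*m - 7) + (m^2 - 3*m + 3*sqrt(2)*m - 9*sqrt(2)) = 2*m^2 - 9*m + 3*sqrt(2)*m - 9*sqrt(2) - 7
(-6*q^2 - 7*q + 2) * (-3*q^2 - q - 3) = 18*q^4 + 27*q^3 + 19*q^2 + 19*q - 6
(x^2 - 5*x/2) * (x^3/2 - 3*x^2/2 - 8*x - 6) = x^5/2 - 11*x^4/4 - 17*x^3/4 + 14*x^2 + 15*x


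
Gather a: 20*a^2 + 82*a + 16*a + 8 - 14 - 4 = 20*a^2 + 98*a - 10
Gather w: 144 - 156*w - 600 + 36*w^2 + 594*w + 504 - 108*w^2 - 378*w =-72*w^2 + 60*w + 48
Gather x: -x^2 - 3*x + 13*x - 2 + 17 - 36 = -x^2 + 10*x - 21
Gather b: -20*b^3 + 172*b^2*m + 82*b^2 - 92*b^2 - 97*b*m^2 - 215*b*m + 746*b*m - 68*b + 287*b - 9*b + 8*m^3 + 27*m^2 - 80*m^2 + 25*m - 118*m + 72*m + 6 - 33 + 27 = -20*b^3 + b^2*(172*m - 10) + b*(-97*m^2 + 531*m + 210) + 8*m^3 - 53*m^2 - 21*m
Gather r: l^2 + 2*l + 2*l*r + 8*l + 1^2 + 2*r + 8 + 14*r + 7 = l^2 + 10*l + r*(2*l + 16) + 16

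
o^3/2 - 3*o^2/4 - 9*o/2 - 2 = (o/2 + 1)*(o - 4)*(o + 1/2)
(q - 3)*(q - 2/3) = q^2 - 11*q/3 + 2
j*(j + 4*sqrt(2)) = j^2 + 4*sqrt(2)*j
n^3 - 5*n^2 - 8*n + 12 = (n - 6)*(n - 1)*(n + 2)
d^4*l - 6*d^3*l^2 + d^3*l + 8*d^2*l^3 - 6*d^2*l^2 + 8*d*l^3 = d*(d - 4*l)*(d - 2*l)*(d*l + l)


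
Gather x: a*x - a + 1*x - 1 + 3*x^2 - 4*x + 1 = -a + 3*x^2 + x*(a - 3)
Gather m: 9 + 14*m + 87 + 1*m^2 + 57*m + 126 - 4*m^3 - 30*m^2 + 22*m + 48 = -4*m^3 - 29*m^2 + 93*m + 270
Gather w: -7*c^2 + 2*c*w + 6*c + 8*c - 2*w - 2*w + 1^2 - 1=-7*c^2 + 14*c + w*(2*c - 4)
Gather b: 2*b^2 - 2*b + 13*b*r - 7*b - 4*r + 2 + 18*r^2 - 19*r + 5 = 2*b^2 + b*(13*r - 9) + 18*r^2 - 23*r + 7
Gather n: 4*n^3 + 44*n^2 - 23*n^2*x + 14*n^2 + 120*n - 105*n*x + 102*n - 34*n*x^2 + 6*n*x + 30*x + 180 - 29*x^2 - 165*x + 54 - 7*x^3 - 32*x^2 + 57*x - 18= 4*n^3 + n^2*(58 - 23*x) + n*(-34*x^2 - 99*x + 222) - 7*x^3 - 61*x^2 - 78*x + 216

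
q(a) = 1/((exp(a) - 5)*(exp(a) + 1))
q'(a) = -exp(a)/((exp(a) - 5)*(exp(a) + 1)^2) - exp(a)/((exp(a) - 5)^2*(exp(a) + 1)) = 2*(2 - exp(a))*exp(a)/(exp(4*a) - 8*exp(3*a) + 6*exp(2*a) + 40*exp(a) + 25)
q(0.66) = -0.11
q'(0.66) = 0.00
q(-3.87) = -0.20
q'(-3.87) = 0.00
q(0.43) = -0.11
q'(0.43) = 0.02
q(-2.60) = -0.19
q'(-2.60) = 0.01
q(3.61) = 0.00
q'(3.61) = -0.00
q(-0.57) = -0.14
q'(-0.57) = 0.03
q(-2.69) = -0.19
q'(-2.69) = 0.01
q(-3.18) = -0.19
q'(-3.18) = 0.01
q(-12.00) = -0.20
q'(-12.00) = 0.00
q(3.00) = 0.00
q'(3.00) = -0.00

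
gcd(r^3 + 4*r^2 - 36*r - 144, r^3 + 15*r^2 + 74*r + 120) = r^2 + 10*r + 24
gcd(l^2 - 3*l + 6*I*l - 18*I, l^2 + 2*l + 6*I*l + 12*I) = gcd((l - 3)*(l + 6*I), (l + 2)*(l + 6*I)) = l + 6*I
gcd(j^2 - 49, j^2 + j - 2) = 1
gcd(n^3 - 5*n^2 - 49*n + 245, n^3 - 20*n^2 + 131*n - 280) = n^2 - 12*n + 35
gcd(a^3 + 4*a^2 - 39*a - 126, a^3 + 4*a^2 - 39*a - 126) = a^3 + 4*a^2 - 39*a - 126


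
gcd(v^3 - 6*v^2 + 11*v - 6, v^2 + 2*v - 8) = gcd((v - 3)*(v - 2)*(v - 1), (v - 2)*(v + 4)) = v - 2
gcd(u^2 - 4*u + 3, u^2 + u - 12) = u - 3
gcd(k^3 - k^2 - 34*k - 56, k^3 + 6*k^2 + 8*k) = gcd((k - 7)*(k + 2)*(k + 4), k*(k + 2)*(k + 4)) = k^2 + 6*k + 8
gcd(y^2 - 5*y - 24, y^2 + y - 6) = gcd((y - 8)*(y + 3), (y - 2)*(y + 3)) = y + 3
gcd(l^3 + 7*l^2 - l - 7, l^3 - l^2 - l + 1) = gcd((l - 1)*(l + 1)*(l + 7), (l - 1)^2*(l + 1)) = l^2 - 1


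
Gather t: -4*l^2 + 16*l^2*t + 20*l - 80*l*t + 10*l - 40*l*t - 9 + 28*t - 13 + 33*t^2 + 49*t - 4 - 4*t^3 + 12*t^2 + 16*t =-4*l^2 + 30*l - 4*t^3 + 45*t^2 + t*(16*l^2 - 120*l + 93) - 26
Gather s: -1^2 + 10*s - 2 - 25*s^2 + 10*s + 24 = -25*s^2 + 20*s + 21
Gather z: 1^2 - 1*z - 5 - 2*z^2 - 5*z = -2*z^2 - 6*z - 4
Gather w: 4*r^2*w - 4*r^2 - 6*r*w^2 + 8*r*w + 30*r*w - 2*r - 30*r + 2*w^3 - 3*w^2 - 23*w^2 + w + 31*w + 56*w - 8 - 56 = -4*r^2 - 32*r + 2*w^3 + w^2*(-6*r - 26) + w*(4*r^2 + 38*r + 88) - 64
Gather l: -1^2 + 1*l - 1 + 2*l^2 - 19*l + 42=2*l^2 - 18*l + 40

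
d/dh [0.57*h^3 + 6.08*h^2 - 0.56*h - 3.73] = 1.71*h^2 + 12.16*h - 0.56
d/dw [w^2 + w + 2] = 2*w + 1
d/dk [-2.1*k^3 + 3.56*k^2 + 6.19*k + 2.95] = -6.3*k^2 + 7.12*k + 6.19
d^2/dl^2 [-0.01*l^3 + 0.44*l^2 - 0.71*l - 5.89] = 0.88 - 0.06*l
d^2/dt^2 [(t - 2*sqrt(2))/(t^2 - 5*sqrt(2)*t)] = 2*(t^3 - 6*sqrt(2)*t^2 + 60*t - 100*sqrt(2))/(t^3*(t^3 - 15*sqrt(2)*t^2 + 150*t - 250*sqrt(2)))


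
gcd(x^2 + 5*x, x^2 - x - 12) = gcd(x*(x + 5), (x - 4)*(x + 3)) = 1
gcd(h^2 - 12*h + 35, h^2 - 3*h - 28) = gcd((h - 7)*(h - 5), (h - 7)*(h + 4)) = h - 7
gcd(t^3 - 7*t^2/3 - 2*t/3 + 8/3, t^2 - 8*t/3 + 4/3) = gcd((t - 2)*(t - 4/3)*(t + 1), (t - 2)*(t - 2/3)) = t - 2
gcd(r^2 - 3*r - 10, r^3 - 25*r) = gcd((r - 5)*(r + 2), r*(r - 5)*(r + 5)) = r - 5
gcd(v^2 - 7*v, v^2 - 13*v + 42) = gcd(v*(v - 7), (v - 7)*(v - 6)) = v - 7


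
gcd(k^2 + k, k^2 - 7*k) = k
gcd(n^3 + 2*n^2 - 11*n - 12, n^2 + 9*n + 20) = n + 4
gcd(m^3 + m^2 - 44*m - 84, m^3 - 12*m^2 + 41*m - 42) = m - 7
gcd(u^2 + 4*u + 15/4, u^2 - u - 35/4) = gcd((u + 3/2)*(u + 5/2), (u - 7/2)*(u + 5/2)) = u + 5/2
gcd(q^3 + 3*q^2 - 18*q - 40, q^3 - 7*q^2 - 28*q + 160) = q^2 + q - 20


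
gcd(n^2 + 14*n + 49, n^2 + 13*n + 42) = n + 7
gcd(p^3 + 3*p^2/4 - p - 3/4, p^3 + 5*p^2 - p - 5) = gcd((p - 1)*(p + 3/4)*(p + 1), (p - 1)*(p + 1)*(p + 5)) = p^2 - 1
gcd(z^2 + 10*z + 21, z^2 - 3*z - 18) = z + 3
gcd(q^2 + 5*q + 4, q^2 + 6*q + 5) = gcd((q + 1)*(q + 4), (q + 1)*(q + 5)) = q + 1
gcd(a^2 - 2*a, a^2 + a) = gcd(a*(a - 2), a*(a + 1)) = a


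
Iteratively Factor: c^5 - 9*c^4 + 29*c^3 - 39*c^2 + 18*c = (c)*(c^4 - 9*c^3 + 29*c^2 - 39*c + 18) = c*(c - 2)*(c^3 - 7*c^2 + 15*c - 9) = c*(c - 3)*(c - 2)*(c^2 - 4*c + 3) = c*(c - 3)*(c - 2)*(c - 1)*(c - 3)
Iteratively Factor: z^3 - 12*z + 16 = (z - 2)*(z^2 + 2*z - 8) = (z - 2)^2*(z + 4)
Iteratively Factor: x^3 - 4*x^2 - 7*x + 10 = (x + 2)*(x^2 - 6*x + 5) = (x - 5)*(x + 2)*(x - 1)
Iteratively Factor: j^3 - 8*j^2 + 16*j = (j)*(j^2 - 8*j + 16) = j*(j - 4)*(j - 4)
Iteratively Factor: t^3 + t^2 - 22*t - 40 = (t + 2)*(t^2 - t - 20) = (t - 5)*(t + 2)*(t + 4)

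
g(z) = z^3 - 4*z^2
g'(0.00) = 0.00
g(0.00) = 0.00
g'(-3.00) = 51.00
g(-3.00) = -63.00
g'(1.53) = -5.22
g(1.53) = -5.78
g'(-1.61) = 20.66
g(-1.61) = -14.54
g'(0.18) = -1.34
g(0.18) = -0.12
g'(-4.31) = 90.21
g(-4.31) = -154.37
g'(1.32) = -5.33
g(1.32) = -4.67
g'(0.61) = -3.76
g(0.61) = -1.26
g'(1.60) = -5.12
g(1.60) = -6.14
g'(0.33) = -2.31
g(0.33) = -0.40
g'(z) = 3*z^2 - 8*z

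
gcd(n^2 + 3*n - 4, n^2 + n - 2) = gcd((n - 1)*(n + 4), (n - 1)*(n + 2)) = n - 1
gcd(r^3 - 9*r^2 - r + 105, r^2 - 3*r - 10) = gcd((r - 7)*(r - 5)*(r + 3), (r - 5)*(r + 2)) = r - 5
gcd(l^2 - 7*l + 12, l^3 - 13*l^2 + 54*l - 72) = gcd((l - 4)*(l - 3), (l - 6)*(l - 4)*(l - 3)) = l^2 - 7*l + 12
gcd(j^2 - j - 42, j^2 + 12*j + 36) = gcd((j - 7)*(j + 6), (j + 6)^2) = j + 6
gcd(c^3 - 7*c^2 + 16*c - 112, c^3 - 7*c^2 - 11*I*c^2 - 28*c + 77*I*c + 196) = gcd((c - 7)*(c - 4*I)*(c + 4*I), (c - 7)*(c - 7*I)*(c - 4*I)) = c^2 + c*(-7 - 4*I) + 28*I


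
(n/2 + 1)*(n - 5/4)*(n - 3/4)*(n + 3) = n^4/2 + 3*n^3/2 - 49*n^2/32 - 117*n/32 + 45/16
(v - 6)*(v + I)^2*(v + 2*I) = v^4 - 6*v^3 + 4*I*v^3 - 5*v^2 - 24*I*v^2 + 30*v - 2*I*v + 12*I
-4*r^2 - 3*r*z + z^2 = (-4*r + z)*(r + z)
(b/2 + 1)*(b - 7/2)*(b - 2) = b^3/2 - 7*b^2/4 - 2*b + 7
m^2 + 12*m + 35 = (m + 5)*(m + 7)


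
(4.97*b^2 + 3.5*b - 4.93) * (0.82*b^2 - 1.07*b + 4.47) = 4.0754*b^4 - 2.4479*b^3 + 14.4283*b^2 + 20.9201*b - 22.0371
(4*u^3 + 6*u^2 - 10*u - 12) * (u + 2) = 4*u^4 + 14*u^3 + 2*u^2 - 32*u - 24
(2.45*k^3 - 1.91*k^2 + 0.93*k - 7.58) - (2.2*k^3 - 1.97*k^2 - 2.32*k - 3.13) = 0.25*k^3 + 0.0600000000000001*k^2 + 3.25*k - 4.45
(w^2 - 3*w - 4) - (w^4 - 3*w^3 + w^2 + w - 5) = -w^4 + 3*w^3 - 4*w + 1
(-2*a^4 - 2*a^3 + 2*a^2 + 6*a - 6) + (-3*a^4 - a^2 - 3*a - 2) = -5*a^4 - 2*a^3 + a^2 + 3*a - 8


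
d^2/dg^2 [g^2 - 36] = 2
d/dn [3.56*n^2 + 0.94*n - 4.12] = 7.12*n + 0.94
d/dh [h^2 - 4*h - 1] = 2*h - 4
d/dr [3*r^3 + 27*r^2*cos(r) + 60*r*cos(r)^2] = -27*r^2*sin(r) + 9*r^2 - 60*r*sin(2*r) + 54*r*cos(r) + 60*cos(r)^2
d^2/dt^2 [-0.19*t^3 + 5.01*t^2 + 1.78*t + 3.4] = 10.02 - 1.14*t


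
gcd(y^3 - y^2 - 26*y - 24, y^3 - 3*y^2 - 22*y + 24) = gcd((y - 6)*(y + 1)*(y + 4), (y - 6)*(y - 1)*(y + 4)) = y^2 - 2*y - 24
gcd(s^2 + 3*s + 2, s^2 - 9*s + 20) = 1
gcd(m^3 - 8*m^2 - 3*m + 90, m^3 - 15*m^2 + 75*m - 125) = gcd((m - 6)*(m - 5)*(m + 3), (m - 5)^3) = m - 5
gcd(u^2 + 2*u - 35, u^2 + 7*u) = u + 7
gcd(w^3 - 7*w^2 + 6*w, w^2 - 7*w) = w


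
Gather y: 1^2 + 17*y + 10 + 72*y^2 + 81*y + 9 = 72*y^2 + 98*y + 20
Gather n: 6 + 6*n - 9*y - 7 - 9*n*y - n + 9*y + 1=n*(5 - 9*y)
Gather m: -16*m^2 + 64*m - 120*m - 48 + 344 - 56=-16*m^2 - 56*m + 240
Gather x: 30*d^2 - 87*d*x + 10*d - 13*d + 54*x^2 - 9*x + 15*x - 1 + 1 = 30*d^2 - 3*d + 54*x^2 + x*(6 - 87*d)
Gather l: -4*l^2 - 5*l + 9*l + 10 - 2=-4*l^2 + 4*l + 8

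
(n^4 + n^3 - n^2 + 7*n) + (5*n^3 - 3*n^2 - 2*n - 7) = n^4 + 6*n^3 - 4*n^2 + 5*n - 7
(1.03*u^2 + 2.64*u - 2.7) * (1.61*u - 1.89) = 1.6583*u^3 + 2.3037*u^2 - 9.3366*u + 5.103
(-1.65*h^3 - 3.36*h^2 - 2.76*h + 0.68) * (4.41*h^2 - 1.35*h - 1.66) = -7.2765*h^5 - 12.5901*h^4 - 4.8966*h^3 + 12.3024*h^2 + 3.6636*h - 1.1288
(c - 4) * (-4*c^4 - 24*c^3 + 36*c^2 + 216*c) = -4*c^5 - 8*c^4 + 132*c^3 + 72*c^2 - 864*c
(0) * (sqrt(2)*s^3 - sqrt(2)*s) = 0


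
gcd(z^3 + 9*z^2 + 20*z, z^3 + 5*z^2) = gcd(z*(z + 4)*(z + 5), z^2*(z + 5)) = z^2 + 5*z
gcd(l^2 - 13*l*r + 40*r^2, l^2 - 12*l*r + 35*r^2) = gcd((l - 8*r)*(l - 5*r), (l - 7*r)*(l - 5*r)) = -l + 5*r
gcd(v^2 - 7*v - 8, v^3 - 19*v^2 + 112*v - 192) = v - 8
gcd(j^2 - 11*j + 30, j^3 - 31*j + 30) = j - 5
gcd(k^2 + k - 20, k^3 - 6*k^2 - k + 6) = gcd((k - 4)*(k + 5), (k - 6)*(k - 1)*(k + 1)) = 1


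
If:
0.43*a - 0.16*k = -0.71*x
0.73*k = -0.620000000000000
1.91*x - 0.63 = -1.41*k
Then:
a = -1.90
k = -0.85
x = 0.96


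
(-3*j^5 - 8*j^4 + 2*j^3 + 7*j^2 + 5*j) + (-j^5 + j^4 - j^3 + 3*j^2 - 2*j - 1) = -4*j^5 - 7*j^4 + j^3 + 10*j^2 + 3*j - 1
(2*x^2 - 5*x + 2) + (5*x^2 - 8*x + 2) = 7*x^2 - 13*x + 4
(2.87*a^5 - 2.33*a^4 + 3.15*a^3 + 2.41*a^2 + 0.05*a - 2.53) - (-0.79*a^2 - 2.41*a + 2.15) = 2.87*a^5 - 2.33*a^4 + 3.15*a^3 + 3.2*a^2 + 2.46*a - 4.68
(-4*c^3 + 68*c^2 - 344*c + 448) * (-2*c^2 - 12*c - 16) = 8*c^5 - 88*c^4 - 64*c^3 + 2144*c^2 + 128*c - 7168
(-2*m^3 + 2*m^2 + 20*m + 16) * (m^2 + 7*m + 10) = -2*m^5 - 12*m^4 + 14*m^3 + 176*m^2 + 312*m + 160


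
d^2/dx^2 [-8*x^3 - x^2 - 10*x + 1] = -48*x - 2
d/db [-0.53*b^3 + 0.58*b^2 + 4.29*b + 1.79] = -1.59*b^2 + 1.16*b + 4.29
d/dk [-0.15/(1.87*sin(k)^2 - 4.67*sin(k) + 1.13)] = (0.561*sin(k) - 0.7005)*cos(k)/(1.87*sin(k)^2 - 4.67*sin(k) + 1.13)^2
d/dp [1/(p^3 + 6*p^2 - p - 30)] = (-3*p^2 - 12*p + 1)/(p^3 + 6*p^2 - p - 30)^2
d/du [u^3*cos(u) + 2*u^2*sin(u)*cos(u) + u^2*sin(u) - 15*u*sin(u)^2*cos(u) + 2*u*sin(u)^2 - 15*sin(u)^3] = -u^3*sin(u) - 4*u^2*sin(u)^2 + 4*u^2*cos(u) + 2*u^2 + 45*u*sin(u)^3 + 8*u*sin(u)*cos(u) - 28*u*sin(u) - 60*sin(u)^2*cos(u) + 2*sin(u)^2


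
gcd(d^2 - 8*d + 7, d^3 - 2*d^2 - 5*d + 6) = d - 1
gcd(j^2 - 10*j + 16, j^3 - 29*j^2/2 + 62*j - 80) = j - 8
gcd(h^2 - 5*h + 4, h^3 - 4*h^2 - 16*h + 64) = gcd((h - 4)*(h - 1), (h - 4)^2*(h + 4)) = h - 4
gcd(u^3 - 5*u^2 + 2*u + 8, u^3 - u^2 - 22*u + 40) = u^2 - 6*u + 8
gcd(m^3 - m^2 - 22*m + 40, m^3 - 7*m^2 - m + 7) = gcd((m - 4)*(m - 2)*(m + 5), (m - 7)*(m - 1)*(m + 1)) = 1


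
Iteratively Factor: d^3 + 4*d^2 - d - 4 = (d + 4)*(d^2 - 1) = (d - 1)*(d + 4)*(d + 1)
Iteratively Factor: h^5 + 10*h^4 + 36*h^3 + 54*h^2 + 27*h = (h + 1)*(h^4 + 9*h^3 + 27*h^2 + 27*h) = (h + 1)*(h + 3)*(h^3 + 6*h^2 + 9*h) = (h + 1)*(h + 3)^2*(h^2 + 3*h) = h*(h + 1)*(h + 3)^2*(h + 3)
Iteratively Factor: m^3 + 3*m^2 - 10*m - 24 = (m + 2)*(m^2 + m - 12) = (m + 2)*(m + 4)*(m - 3)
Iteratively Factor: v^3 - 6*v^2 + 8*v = (v - 2)*(v^2 - 4*v) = (v - 4)*(v - 2)*(v)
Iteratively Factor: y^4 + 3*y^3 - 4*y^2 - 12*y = (y + 2)*(y^3 + y^2 - 6*y) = y*(y + 2)*(y^2 + y - 6) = y*(y - 2)*(y + 2)*(y + 3)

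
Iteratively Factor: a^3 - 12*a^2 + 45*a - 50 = (a - 2)*(a^2 - 10*a + 25) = (a - 5)*(a - 2)*(a - 5)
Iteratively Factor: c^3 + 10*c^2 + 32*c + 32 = (c + 4)*(c^2 + 6*c + 8) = (c + 4)^2*(c + 2)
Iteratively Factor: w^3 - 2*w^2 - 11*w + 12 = (w + 3)*(w^2 - 5*w + 4) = (w - 1)*(w + 3)*(w - 4)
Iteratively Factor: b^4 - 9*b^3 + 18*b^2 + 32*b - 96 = (b - 3)*(b^3 - 6*b^2 + 32) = (b - 4)*(b - 3)*(b^2 - 2*b - 8) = (b - 4)*(b - 3)*(b + 2)*(b - 4)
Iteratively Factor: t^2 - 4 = (t - 2)*(t + 2)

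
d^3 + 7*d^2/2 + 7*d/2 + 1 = (d + 1/2)*(d + 1)*(d + 2)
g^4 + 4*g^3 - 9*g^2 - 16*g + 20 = (g - 2)*(g - 1)*(g + 2)*(g + 5)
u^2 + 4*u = u*(u + 4)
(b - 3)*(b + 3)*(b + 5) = b^3 + 5*b^2 - 9*b - 45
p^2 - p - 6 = (p - 3)*(p + 2)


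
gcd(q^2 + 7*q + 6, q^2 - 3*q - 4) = q + 1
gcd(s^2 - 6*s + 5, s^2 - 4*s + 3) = s - 1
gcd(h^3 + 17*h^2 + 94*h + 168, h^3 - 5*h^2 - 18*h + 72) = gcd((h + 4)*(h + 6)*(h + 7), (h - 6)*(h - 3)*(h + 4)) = h + 4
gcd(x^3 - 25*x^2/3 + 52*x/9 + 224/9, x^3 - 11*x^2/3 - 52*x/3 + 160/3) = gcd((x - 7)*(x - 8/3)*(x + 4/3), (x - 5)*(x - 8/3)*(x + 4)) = x - 8/3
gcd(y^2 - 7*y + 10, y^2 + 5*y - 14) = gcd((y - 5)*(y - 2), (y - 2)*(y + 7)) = y - 2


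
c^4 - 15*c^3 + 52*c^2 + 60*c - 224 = (c - 8)*(c - 7)*(c - 2)*(c + 2)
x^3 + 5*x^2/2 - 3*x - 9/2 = (x - 3/2)*(x + 1)*(x + 3)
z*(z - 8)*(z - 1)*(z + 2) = z^4 - 7*z^3 - 10*z^2 + 16*z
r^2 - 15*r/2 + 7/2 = (r - 7)*(r - 1/2)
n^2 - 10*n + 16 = (n - 8)*(n - 2)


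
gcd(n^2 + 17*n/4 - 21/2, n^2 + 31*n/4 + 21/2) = n + 6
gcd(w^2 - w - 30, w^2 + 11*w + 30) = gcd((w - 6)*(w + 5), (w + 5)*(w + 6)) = w + 5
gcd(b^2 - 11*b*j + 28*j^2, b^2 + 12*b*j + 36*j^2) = 1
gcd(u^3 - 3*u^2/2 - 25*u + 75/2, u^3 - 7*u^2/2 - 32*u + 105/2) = u^2 + 7*u/2 - 15/2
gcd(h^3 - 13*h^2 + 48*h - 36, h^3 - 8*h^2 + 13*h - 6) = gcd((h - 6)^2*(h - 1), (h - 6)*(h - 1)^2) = h^2 - 7*h + 6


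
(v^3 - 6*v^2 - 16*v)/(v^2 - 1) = v*(v^2 - 6*v - 16)/(v^2 - 1)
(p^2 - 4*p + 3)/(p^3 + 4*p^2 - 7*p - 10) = (p^2 - 4*p + 3)/(p^3 + 4*p^2 - 7*p - 10)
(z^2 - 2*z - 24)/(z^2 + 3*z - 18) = (z^2 - 2*z - 24)/(z^2 + 3*z - 18)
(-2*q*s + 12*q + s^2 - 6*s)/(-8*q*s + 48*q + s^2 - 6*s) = (2*q - s)/(8*q - s)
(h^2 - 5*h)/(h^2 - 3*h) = (h - 5)/(h - 3)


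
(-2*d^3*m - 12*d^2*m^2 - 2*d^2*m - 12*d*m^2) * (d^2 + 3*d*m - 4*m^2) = -2*d^5*m - 18*d^4*m^2 - 2*d^4*m - 28*d^3*m^3 - 18*d^3*m^2 + 48*d^2*m^4 - 28*d^2*m^3 + 48*d*m^4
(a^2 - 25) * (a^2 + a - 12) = a^4 + a^3 - 37*a^2 - 25*a + 300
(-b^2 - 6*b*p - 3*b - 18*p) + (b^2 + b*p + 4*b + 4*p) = -5*b*p + b - 14*p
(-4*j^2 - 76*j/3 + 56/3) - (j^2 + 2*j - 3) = -5*j^2 - 82*j/3 + 65/3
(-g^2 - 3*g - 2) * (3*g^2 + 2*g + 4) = -3*g^4 - 11*g^3 - 16*g^2 - 16*g - 8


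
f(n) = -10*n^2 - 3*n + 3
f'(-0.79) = 12.80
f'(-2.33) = 43.60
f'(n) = -20*n - 3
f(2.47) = -65.42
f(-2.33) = -44.30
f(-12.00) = -1401.00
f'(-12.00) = 237.00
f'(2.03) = -43.60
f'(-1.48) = 26.60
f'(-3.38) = 64.60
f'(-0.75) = 12.00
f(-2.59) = -56.31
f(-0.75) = -0.38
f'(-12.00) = 237.00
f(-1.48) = -14.46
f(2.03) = -44.30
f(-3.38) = -101.10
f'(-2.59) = 48.80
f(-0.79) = -0.87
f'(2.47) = -52.40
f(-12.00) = -1401.00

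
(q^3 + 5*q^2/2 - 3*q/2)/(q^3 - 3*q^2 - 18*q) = (q - 1/2)/(q - 6)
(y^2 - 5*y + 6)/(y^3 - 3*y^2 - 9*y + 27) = (y - 2)/(y^2 - 9)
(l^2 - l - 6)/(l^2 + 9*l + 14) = (l - 3)/(l + 7)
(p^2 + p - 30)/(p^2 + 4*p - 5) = (p^2 + p - 30)/(p^2 + 4*p - 5)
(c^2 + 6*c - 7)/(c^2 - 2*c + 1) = (c + 7)/(c - 1)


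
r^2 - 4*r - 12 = (r - 6)*(r + 2)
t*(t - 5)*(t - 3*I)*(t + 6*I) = t^4 - 5*t^3 + 3*I*t^3 + 18*t^2 - 15*I*t^2 - 90*t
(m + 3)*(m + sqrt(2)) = m^2 + sqrt(2)*m + 3*m + 3*sqrt(2)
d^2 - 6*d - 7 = (d - 7)*(d + 1)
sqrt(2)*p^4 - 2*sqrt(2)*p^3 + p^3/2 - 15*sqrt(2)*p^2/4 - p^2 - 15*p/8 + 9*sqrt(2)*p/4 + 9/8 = (p - 3)*(p - 1/2)*(p + 3/2)*(sqrt(2)*p + 1/2)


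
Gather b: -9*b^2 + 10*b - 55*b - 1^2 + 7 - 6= -9*b^2 - 45*b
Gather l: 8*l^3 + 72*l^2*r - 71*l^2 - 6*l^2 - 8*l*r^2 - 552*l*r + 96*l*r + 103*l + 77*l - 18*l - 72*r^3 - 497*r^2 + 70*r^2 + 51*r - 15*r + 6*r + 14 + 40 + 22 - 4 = 8*l^3 + l^2*(72*r - 77) + l*(-8*r^2 - 456*r + 162) - 72*r^3 - 427*r^2 + 42*r + 72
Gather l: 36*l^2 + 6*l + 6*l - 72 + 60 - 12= 36*l^2 + 12*l - 24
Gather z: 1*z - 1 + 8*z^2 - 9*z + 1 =8*z^2 - 8*z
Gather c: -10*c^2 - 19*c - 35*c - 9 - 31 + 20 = -10*c^2 - 54*c - 20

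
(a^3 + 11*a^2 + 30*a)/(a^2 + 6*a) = a + 5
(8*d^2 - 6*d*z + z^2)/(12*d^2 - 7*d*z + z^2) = (-2*d + z)/(-3*d + z)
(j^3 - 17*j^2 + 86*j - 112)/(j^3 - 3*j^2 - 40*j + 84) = (j - 8)/(j + 6)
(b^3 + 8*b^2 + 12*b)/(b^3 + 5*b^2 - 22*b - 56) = b*(b + 6)/(b^2 + 3*b - 28)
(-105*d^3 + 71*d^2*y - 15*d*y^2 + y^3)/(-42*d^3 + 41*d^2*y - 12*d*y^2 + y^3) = (-5*d + y)/(-2*d + y)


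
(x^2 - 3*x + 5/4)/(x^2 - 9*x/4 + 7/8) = 2*(2*x - 5)/(4*x - 7)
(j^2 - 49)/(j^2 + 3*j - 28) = (j - 7)/(j - 4)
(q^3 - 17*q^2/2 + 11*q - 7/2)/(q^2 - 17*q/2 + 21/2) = (2*q^2 - 3*q + 1)/(2*q - 3)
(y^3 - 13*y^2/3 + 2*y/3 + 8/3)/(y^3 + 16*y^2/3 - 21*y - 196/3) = (3*y^2 - y - 2)/(3*y^2 + 28*y + 49)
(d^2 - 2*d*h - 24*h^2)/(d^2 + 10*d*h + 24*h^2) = (d - 6*h)/(d + 6*h)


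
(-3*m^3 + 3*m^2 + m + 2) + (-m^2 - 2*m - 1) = -3*m^3 + 2*m^2 - m + 1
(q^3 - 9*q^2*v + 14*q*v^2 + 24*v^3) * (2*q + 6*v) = 2*q^4 - 12*q^3*v - 26*q^2*v^2 + 132*q*v^3 + 144*v^4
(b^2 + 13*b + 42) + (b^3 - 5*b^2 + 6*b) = b^3 - 4*b^2 + 19*b + 42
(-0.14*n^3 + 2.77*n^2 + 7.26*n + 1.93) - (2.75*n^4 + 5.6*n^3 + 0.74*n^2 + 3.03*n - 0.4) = -2.75*n^4 - 5.74*n^3 + 2.03*n^2 + 4.23*n + 2.33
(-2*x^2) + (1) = 1 - 2*x^2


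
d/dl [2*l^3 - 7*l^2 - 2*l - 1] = 6*l^2 - 14*l - 2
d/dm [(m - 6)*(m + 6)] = 2*m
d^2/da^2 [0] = 0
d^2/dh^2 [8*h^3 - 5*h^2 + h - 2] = 48*h - 10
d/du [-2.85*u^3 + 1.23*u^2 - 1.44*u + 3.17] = -8.55*u^2 + 2.46*u - 1.44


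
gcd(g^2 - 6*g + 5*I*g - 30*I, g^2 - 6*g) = g - 6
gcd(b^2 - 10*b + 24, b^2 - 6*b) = b - 6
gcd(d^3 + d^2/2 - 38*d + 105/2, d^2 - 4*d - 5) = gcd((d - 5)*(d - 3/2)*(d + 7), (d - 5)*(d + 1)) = d - 5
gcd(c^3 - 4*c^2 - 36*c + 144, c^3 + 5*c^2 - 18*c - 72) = c^2 + 2*c - 24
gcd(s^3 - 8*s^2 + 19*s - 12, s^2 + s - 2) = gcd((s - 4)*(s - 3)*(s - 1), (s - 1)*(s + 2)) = s - 1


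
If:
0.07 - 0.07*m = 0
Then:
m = 1.00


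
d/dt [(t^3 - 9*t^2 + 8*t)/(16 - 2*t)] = 1/2 - t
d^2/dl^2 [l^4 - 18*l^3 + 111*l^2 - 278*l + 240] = 12*l^2 - 108*l + 222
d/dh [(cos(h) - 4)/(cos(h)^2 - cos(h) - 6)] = (cos(h)^2 - 8*cos(h) + 10)*sin(h)/(sin(h)^2 + cos(h) + 5)^2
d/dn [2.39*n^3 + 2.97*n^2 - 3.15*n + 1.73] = 7.17*n^2 + 5.94*n - 3.15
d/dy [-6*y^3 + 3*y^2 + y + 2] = -18*y^2 + 6*y + 1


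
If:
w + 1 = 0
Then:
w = -1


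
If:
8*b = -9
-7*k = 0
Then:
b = -9/8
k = 0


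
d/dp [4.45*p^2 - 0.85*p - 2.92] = 8.9*p - 0.85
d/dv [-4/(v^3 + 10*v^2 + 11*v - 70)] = 4*(3*v^2 + 20*v + 11)/(v^3 + 10*v^2 + 11*v - 70)^2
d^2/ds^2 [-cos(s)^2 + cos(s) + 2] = -cos(s) + 2*cos(2*s)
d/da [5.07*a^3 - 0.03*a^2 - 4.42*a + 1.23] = 15.21*a^2 - 0.06*a - 4.42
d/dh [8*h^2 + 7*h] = 16*h + 7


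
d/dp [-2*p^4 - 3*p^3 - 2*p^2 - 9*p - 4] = -8*p^3 - 9*p^2 - 4*p - 9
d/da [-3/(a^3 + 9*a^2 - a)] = 3*(3*a^2 + 18*a - 1)/(a^2*(a^2 + 9*a - 1)^2)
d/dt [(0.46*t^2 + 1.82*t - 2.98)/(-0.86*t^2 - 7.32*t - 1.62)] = (-1.802*t^2 - 6.616*t - 24.762)/(0.7396*t^4 + 12.5904*t^3 + 56.3688*t^2 + 23.7168*t + 2.6244)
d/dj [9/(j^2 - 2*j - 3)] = 18*(1 - j)/(-j^2 + 2*j + 3)^2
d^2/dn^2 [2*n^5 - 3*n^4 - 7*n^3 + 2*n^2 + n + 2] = 40*n^3 - 36*n^2 - 42*n + 4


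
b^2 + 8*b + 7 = (b + 1)*(b + 7)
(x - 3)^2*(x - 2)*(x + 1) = x^4 - 7*x^3 + 13*x^2 + 3*x - 18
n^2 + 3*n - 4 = (n - 1)*(n + 4)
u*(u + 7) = u^2 + 7*u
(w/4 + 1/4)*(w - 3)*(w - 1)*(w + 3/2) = w^4/4 - 3*w^3/8 - 11*w^2/8 + 3*w/8 + 9/8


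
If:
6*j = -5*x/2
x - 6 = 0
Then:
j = -5/2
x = 6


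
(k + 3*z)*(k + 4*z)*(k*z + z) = k^3*z + 7*k^2*z^2 + k^2*z + 12*k*z^3 + 7*k*z^2 + 12*z^3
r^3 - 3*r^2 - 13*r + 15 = (r - 5)*(r - 1)*(r + 3)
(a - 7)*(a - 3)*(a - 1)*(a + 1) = a^4 - 10*a^3 + 20*a^2 + 10*a - 21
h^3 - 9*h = h*(h - 3)*(h + 3)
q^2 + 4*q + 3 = (q + 1)*(q + 3)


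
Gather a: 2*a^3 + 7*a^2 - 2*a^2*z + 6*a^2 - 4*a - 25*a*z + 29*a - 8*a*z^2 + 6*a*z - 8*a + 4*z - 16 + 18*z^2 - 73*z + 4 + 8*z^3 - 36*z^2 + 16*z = 2*a^3 + a^2*(13 - 2*z) + a*(-8*z^2 - 19*z + 17) + 8*z^3 - 18*z^2 - 53*z - 12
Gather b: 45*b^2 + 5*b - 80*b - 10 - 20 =45*b^2 - 75*b - 30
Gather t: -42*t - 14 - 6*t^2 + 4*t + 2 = -6*t^2 - 38*t - 12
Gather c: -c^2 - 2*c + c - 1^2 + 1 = -c^2 - c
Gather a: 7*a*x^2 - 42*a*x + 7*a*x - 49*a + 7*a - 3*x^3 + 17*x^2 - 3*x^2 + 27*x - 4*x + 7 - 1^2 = a*(7*x^2 - 35*x - 42) - 3*x^3 + 14*x^2 + 23*x + 6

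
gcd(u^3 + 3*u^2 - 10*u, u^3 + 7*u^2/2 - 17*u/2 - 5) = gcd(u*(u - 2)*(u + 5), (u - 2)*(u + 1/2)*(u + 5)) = u^2 + 3*u - 10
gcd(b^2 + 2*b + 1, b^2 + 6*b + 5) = b + 1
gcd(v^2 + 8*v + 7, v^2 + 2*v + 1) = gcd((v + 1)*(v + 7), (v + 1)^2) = v + 1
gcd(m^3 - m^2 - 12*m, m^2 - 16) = m - 4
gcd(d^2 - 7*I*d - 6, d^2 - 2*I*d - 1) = d - I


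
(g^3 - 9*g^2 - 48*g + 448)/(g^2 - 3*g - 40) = (g^2 - g - 56)/(g + 5)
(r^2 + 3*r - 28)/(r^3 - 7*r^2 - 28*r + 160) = (r + 7)/(r^2 - 3*r - 40)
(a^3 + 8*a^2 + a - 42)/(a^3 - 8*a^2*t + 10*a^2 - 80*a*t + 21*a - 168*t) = (2 - a)/(-a + 8*t)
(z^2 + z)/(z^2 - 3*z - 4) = z/(z - 4)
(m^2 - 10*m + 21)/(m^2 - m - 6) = (m - 7)/(m + 2)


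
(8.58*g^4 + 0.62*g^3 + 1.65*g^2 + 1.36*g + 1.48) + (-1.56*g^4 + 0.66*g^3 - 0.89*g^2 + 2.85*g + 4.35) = 7.02*g^4 + 1.28*g^3 + 0.76*g^2 + 4.21*g + 5.83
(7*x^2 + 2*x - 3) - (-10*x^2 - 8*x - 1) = 17*x^2 + 10*x - 2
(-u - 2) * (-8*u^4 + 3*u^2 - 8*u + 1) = 8*u^5 + 16*u^4 - 3*u^3 + 2*u^2 + 15*u - 2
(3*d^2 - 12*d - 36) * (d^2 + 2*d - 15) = 3*d^4 - 6*d^3 - 105*d^2 + 108*d + 540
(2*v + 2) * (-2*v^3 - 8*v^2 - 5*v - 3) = -4*v^4 - 20*v^3 - 26*v^2 - 16*v - 6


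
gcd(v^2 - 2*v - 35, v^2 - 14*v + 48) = 1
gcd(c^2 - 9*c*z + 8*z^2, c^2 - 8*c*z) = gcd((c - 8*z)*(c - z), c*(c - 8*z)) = -c + 8*z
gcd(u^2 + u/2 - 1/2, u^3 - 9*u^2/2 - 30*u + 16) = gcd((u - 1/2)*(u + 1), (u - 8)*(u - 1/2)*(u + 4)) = u - 1/2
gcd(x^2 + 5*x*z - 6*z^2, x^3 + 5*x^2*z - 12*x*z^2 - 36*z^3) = x + 6*z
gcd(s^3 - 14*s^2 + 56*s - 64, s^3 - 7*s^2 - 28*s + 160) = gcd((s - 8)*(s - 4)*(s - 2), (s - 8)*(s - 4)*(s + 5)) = s^2 - 12*s + 32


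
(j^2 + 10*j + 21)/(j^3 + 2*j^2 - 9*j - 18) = (j + 7)/(j^2 - j - 6)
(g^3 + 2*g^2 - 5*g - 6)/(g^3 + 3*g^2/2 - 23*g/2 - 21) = 2*(g^2 - g - 2)/(2*g^2 - 3*g - 14)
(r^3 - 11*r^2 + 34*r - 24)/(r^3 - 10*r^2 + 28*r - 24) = (r^2 - 5*r + 4)/(r^2 - 4*r + 4)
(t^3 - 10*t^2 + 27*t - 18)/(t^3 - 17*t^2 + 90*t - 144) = (t - 1)/(t - 8)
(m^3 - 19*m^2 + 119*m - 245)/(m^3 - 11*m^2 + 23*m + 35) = (m - 7)/(m + 1)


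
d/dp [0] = 0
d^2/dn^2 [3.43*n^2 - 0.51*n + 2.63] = 6.86000000000000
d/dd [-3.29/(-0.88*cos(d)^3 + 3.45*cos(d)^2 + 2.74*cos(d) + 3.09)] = (8.6856*cos(d)^2 - 22.701*cos(d) - 9.0146)*sin(d)/(-0.88*cos(d)^3 + 3.45*cos(d)^2 + 2.74*cos(d) + 3.09)^2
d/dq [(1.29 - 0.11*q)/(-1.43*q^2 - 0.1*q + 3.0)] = (-0.1573*q^2 + 3.6894*q - 0.201)/(2.0449*q^4 + 0.286*q^3 - 8.57*q^2 - 0.6*q + 9.0)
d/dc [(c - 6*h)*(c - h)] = 2*c - 7*h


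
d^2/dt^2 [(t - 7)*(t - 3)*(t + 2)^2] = 12*t^2 - 36*t - 30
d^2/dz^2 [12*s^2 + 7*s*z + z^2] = 2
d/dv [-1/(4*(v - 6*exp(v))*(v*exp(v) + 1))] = ((1 - 6*exp(v))*(v*exp(v) + 1) + (v + 1)*(v - 6*exp(v))*exp(v))/(4*(v - 6*exp(v))^2*(v*exp(v) + 1)^2)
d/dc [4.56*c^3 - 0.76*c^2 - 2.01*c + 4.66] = 13.68*c^2 - 1.52*c - 2.01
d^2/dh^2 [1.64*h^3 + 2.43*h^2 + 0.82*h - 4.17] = 9.84*h + 4.86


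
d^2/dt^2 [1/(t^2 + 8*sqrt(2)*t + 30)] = 2*(-t^2 - 8*sqrt(2)*t + 4*(t + 4*sqrt(2))^2 - 30)/(t^2 + 8*sqrt(2)*t + 30)^3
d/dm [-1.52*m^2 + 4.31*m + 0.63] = 4.31 - 3.04*m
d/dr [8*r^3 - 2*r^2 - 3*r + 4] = 24*r^2 - 4*r - 3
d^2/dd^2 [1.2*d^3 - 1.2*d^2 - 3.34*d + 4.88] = 7.2*d - 2.4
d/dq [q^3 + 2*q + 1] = 3*q^2 + 2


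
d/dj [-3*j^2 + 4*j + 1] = 4 - 6*j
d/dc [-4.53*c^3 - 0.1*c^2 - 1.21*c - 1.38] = -13.59*c^2 - 0.2*c - 1.21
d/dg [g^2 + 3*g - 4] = 2*g + 3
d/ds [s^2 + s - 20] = 2*s + 1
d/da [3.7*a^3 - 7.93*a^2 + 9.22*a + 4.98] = 11.1*a^2 - 15.86*a + 9.22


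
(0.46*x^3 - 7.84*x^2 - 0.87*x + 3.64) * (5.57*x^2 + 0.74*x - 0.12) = 2.5622*x^5 - 43.3284*x^4 - 10.7027*x^3 + 20.5718*x^2 + 2.798*x - 0.4368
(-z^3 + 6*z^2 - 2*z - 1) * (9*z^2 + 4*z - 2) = -9*z^5 + 50*z^4 + 8*z^3 - 29*z^2 + 2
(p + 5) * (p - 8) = p^2 - 3*p - 40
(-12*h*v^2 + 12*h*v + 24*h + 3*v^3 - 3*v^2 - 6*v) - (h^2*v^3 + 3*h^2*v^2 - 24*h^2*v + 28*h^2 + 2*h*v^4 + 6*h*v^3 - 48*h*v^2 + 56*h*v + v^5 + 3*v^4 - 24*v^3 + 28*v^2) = -h^2*v^3 - 3*h^2*v^2 + 24*h^2*v - 28*h^2 - 2*h*v^4 - 6*h*v^3 + 36*h*v^2 - 44*h*v + 24*h - v^5 - 3*v^4 + 27*v^3 - 31*v^2 - 6*v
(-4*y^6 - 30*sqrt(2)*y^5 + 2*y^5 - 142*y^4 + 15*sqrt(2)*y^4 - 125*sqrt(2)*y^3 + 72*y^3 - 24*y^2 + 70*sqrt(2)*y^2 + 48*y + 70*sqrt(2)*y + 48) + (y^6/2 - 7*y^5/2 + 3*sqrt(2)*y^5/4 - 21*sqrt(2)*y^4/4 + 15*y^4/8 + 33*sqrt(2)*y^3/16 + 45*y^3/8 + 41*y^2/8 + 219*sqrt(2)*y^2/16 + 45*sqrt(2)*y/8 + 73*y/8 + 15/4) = -7*y^6/2 - 117*sqrt(2)*y^5/4 - 3*y^5/2 - 1121*y^4/8 + 39*sqrt(2)*y^4/4 - 1967*sqrt(2)*y^3/16 + 621*y^3/8 - 151*y^2/8 + 1339*sqrt(2)*y^2/16 + 457*y/8 + 605*sqrt(2)*y/8 + 207/4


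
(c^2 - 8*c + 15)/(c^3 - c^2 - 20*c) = (c - 3)/(c*(c + 4))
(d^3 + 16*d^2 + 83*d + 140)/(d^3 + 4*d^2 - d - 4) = (d^2 + 12*d + 35)/(d^2 - 1)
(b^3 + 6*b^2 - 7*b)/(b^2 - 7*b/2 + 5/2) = 2*b*(b + 7)/(2*b - 5)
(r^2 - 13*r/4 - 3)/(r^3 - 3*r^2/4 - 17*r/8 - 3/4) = 2*(r - 4)/(2*r^2 - 3*r - 2)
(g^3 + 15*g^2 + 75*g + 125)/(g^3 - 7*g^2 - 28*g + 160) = (g^2 + 10*g + 25)/(g^2 - 12*g + 32)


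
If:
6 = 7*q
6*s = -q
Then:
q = 6/7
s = -1/7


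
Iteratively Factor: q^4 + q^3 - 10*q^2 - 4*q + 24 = (q - 2)*(q^3 + 3*q^2 - 4*q - 12) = (q - 2)*(q + 3)*(q^2 - 4) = (q - 2)^2*(q + 3)*(q + 2)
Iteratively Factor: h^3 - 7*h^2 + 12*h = (h - 4)*(h^2 - 3*h) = h*(h - 4)*(h - 3)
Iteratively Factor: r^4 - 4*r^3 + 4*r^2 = (r)*(r^3 - 4*r^2 + 4*r) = r^2*(r^2 - 4*r + 4) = r^2*(r - 2)*(r - 2)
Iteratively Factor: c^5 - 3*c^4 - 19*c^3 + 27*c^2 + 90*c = (c)*(c^4 - 3*c^3 - 19*c^2 + 27*c + 90) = c*(c - 5)*(c^3 + 2*c^2 - 9*c - 18) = c*(c - 5)*(c + 2)*(c^2 - 9) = c*(c - 5)*(c + 2)*(c + 3)*(c - 3)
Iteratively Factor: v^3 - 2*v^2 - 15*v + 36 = (v - 3)*(v^2 + v - 12) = (v - 3)*(v + 4)*(v - 3)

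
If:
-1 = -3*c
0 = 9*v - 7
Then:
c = 1/3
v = 7/9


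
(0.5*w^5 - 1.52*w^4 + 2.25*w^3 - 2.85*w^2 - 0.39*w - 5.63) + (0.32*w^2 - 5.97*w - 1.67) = 0.5*w^5 - 1.52*w^4 + 2.25*w^3 - 2.53*w^2 - 6.36*w - 7.3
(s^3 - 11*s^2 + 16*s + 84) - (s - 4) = s^3 - 11*s^2 + 15*s + 88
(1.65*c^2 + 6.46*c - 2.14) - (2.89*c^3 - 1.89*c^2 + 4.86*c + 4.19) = -2.89*c^3 + 3.54*c^2 + 1.6*c - 6.33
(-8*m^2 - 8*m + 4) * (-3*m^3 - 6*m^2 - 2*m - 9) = 24*m^5 + 72*m^4 + 52*m^3 + 64*m^2 + 64*m - 36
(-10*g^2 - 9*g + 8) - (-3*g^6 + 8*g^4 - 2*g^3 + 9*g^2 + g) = 3*g^6 - 8*g^4 + 2*g^3 - 19*g^2 - 10*g + 8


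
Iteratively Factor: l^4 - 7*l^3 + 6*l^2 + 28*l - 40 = (l - 2)*(l^3 - 5*l^2 - 4*l + 20) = (l - 2)^2*(l^2 - 3*l - 10) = (l - 2)^2*(l + 2)*(l - 5)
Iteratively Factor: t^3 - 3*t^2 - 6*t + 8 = (t - 1)*(t^2 - 2*t - 8) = (t - 1)*(t + 2)*(t - 4)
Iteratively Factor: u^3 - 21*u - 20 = (u + 4)*(u^2 - 4*u - 5) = (u + 1)*(u + 4)*(u - 5)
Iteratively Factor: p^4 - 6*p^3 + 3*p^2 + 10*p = (p - 2)*(p^3 - 4*p^2 - 5*p) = p*(p - 2)*(p^2 - 4*p - 5) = p*(p - 2)*(p + 1)*(p - 5)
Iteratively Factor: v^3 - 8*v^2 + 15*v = (v)*(v^2 - 8*v + 15) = v*(v - 5)*(v - 3)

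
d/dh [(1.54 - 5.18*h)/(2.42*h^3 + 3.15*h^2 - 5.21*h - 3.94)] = (25.0712*h^3 + 5.1366*h^2 - 9.702*h + 28.4326)/(5.8564*h^6 + 15.246*h^5 - 15.2939*h^4 - 51.8926*h^3 + 2.3221*h^2 + 41.0548*h + 15.5236)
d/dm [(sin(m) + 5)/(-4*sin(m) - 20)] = 0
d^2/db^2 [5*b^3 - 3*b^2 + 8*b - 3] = 30*b - 6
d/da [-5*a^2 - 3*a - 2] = -10*a - 3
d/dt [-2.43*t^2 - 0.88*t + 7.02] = -4.86*t - 0.88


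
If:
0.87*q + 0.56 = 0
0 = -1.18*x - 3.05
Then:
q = -0.64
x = -2.58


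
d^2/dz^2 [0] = 0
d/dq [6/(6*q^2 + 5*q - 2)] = 6*(-12*q - 5)/(6*q^2 + 5*q - 2)^2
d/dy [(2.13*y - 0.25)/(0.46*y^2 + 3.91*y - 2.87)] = (-0.9798*y^2 + 0.23*y - 5.1356)/(0.2116*y^4 + 3.5972*y^3 + 12.6477*y^2 - 22.4434*y + 8.2369)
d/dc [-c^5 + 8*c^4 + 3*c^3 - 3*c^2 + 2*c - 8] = -5*c^4 + 32*c^3 + 9*c^2 - 6*c + 2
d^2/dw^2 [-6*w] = 0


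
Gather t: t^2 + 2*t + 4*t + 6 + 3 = t^2 + 6*t + 9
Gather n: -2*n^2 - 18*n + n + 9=-2*n^2 - 17*n + 9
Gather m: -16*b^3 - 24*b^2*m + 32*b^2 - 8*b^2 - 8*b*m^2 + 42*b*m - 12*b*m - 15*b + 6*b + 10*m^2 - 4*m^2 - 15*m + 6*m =-16*b^3 + 24*b^2 - 9*b + m^2*(6 - 8*b) + m*(-24*b^2 + 30*b - 9)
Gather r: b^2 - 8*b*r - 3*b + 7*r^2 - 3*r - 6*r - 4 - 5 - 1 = b^2 - 3*b + 7*r^2 + r*(-8*b - 9) - 10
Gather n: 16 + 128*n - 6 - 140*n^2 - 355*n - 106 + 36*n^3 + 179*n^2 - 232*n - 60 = 36*n^3 + 39*n^2 - 459*n - 156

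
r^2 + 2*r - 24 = (r - 4)*(r + 6)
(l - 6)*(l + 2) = l^2 - 4*l - 12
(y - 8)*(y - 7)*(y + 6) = y^3 - 9*y^2 - 34*y + 336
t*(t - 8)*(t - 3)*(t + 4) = t^4 - 7*t^3 - 20*t^2 + 96*t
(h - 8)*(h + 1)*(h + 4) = h^3 - 3*h^2 - 36*h - 32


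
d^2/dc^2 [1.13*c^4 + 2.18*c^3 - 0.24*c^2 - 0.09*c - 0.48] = 13.56*c^2 + 13.08*c - 0.48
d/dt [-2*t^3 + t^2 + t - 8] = -6*t^2 + 2*t + 1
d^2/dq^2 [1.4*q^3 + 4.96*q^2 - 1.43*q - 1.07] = 8.4*q + 9.92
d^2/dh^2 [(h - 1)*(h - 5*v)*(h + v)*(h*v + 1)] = 12*h^2*v - 24*h*v^2 - 6*h*v + 6*h - 10*v^3 + 8*v^2 - 8*v - 2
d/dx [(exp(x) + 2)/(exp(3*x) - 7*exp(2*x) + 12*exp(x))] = (-2*exp(3*x) + exp(2*x) + 28*exp(x) - 24)*exp(-x)/(exp(4*x) - 14*exp(3*x) + 73*exp(2*x) - 168*exp(x) + 144)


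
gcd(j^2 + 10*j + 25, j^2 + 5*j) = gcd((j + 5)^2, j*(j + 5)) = j + 5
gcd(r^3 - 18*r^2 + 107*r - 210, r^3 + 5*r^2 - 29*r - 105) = r - 5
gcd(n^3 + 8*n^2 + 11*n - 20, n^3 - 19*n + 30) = n + 5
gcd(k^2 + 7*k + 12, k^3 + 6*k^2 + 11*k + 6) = k + 3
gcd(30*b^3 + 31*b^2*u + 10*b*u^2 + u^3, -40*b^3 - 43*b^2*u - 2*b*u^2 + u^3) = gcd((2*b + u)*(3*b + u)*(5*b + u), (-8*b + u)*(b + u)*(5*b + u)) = 5*b + u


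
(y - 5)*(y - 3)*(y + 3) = y^3 - 5*y^2 - 9*y + 45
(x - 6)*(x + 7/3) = x^2 - 11*x/3 - 14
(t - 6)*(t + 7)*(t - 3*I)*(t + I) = t^4 + t^3 - 2*I*t^3 - 39*t^2 - 2*I*t^2 + 3*t + 84*I*t - 126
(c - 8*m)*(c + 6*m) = c^2 - 2*c*m - 48*m^2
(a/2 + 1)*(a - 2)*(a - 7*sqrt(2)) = a^3/2 - 7*sqrt(2)*a^2/2 - 2*a + 14*sqrt(2)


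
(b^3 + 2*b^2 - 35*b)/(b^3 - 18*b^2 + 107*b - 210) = b*(b + 7)/(b^2 - 13*b + 42)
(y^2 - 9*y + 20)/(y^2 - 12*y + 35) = (y - 4)/(y - 7)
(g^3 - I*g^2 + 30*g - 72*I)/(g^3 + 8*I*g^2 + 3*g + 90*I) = (g - 4*I)/(g + 5*I)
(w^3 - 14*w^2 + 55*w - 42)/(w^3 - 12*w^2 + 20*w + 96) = (w^2 - 8*w + 7)/(w^2 - 6*w - 16)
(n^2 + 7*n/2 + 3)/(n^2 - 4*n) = (n^2 + 7*n/2 + 3)/(n*(n - 4))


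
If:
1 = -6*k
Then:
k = -1/6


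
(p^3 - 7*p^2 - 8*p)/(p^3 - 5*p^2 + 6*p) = (p^2 - 7*p - 8)/(p^2 - 5*p + 6)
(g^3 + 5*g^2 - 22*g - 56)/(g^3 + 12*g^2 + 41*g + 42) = (g - 4)/(g + 3)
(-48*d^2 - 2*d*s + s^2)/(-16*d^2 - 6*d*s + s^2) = (6*d + s)/(2*d + s)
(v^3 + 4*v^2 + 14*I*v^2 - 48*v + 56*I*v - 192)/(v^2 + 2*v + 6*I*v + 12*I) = (v^2 + v*(4 + 8*I) + 32*I)/(v + 2)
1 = 1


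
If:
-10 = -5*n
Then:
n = 2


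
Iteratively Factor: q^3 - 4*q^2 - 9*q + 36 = (q + 3)*(q^2 - 7*q + 12) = (q - 4)*(q + 3)*(q - 3)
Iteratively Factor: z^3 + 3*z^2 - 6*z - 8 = (z - 2)*(z^2 + 5*z + 4) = (z - 2)*(z + 1)*(z + 4)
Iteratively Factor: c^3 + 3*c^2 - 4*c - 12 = (c + 3)*(c^2 - 4) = (c - 2)*(c + 3)*(c + 2)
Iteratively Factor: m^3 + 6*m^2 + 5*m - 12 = (m + 3)*(m^2 + 3*m - 4) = (m - 1)*(m + 3)*(m + 4)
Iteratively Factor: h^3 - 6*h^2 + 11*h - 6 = (h - 1)*(h^2 - 5*h + 6) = (h - 3)*(h - 1)*(h - 2)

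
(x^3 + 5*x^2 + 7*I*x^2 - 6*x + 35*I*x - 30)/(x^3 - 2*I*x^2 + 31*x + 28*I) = (x^2 + x*(5 + 6*I) + 30*I)/(x^2 - 3*I*x + 28)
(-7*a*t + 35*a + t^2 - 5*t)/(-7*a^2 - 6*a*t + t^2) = (t - 5)/(a + t)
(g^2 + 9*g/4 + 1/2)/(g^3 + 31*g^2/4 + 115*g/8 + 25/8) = 2*(g + 2)/(2*g^2 + 15*g + 25)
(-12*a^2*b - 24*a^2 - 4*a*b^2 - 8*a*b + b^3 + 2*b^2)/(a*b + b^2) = (-12*a^2*b - 24*a^2 - 4*a*b^2 - 8*a*b + b^3 + 2*b^2)/(b*(a + b))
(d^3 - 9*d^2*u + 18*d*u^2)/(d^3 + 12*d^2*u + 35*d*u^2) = (d^2 - 9*d*u + 18*u^2)/(d^2 + 12*d*u + 35*u^2)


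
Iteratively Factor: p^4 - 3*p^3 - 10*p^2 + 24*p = (p + 3)*(p^3 - 6*p^2 + 8*p) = p*(p + 3)*(p^2 - 6*p + 8) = p*(p - 2)*(p + 3)*(p - 4)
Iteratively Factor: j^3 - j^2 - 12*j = (j + 3)*(j^2 - 4*j) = (j - 4)*(j + 3)*(j)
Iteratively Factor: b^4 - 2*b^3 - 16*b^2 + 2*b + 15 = (b + 1)*(b^3 - 3*b^2 - 13*b + 15) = (b + 1)*(b + 3)*(b^2 - 6*b + 5) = (b - 1)*(b + 1)*(b + 3)*(b - 5)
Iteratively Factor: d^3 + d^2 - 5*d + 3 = (d - 1)*(d^2 + 2*d - 3) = (d - 1)^2*(d + 3)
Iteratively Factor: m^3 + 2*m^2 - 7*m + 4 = (m - 1)*(m^2 + 3*m - 4) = (m - 1)^2*(m + 4)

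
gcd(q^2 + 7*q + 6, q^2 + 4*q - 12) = q + 6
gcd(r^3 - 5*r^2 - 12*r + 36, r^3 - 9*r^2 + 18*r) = r - 6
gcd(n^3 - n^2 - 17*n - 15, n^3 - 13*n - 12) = n^2 + 4*n + 3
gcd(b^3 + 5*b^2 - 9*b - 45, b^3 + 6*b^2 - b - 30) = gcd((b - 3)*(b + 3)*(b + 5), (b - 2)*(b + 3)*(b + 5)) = b^2 + 8*b + 15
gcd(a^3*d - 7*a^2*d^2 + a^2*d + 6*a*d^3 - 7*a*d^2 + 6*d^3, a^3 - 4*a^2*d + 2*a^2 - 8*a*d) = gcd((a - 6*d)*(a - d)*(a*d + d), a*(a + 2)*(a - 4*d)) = 1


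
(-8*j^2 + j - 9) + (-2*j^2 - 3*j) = -10*j^2 - 2*j - 9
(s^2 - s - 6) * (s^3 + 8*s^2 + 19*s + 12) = s^5 + 7*s^4 + 5*s^3 - 55*s^2 - 126*s - 72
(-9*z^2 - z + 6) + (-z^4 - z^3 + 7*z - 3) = -z^4 - z^3 - 9*z^2 + 6*z + 3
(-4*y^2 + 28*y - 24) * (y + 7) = -4*y^3 + 172*y - 168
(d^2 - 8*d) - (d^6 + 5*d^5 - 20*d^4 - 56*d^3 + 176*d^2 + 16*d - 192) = -d^6 - 5*d^5 + 20*d^4 + 56*d^3 - 175*d^2 - 24*d + 192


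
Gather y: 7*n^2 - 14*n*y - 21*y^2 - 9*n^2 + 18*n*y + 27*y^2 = -2*n^2 + 4*n*y + 6*y^2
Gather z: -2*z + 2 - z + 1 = 3 - 3*z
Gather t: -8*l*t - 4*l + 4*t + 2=-4*l + t*(4 - 8*l) + 2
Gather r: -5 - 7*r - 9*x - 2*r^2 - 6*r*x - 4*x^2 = -2*r^2 + r*(-6*x - 7) - 4*x^2 - 9*x - 5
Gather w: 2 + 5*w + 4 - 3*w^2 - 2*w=-3*w^2 + 3*w + 6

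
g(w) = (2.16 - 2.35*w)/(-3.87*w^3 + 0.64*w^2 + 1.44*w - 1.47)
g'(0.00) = 0.16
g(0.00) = -1.47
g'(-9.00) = 0.00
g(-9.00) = 0.01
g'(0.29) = 1.12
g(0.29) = -1.35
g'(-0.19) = 0.68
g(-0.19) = -1.54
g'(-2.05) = 0.27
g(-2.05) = 0.22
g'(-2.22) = 0.20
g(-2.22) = 0.18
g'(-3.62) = 0.04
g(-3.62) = 0.06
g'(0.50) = 2.89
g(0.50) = -0.92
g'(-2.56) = 0.12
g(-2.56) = 0.13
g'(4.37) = -0.01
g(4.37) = 0.03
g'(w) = (2.16 - 2.35*w)*(11.61*w^2 - 1.28*w - 1.44)/(-3.87*w^3 + 0.64*w^2 + 1.44*w - 1.47)^2 - 2.35/(-3.87*w^3 + 0.64*w^2 + 1.44*w - 1.47)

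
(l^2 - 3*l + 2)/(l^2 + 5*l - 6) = (l - 2)/(l + 6)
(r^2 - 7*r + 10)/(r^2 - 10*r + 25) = (r - 2)/(r - 5)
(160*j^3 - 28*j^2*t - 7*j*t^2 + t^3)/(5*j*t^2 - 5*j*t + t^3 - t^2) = (32*j^2 - 12*j*t + t^2)/(t*(t - 1))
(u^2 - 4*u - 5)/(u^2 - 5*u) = (u + 1)/u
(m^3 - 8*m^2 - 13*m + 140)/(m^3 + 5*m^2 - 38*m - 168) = (m^2 - 12*m + 35)/(m^2 + m - 42)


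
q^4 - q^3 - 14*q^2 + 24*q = q*(q - 3)*(q - 2)*(q + 4)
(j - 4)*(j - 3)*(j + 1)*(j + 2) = j^4 - 4*j^3 - 7*j^2 + 22*j + 24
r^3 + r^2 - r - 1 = (r - 1)*(r + 1)^2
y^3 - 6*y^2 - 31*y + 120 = (y - 8)*(y - 3)*(y + 5)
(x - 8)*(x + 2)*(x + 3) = x^3 - 3*x^2 - 34*x - 48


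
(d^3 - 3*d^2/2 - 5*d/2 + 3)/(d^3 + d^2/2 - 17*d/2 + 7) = (2*d + 3)/(2*d + 7)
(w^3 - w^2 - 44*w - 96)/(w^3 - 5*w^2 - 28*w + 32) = (w + 3)/(w - 1)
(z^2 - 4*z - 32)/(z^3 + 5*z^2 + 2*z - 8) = (z - 8)/(z^2 + z - 2)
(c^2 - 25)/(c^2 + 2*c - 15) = (c - 5)/(c - 3)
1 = 1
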